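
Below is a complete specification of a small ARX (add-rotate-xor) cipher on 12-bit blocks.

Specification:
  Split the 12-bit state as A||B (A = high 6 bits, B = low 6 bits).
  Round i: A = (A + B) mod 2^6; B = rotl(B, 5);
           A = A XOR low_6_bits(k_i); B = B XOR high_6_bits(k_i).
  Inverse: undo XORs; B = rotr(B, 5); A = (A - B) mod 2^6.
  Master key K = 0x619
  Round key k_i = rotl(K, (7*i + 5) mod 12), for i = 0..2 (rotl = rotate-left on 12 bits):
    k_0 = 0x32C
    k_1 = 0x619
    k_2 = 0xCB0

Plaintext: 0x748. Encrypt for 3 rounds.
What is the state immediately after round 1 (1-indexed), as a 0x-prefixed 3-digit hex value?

s_0 = plaintext = 0x748
s_1 = Round(s_0, k_0) = 0x248
s_2 = Round(s_1, k_1) = 0x21C
s_3 = Round(s_2, k_2) = 0x53C

0x248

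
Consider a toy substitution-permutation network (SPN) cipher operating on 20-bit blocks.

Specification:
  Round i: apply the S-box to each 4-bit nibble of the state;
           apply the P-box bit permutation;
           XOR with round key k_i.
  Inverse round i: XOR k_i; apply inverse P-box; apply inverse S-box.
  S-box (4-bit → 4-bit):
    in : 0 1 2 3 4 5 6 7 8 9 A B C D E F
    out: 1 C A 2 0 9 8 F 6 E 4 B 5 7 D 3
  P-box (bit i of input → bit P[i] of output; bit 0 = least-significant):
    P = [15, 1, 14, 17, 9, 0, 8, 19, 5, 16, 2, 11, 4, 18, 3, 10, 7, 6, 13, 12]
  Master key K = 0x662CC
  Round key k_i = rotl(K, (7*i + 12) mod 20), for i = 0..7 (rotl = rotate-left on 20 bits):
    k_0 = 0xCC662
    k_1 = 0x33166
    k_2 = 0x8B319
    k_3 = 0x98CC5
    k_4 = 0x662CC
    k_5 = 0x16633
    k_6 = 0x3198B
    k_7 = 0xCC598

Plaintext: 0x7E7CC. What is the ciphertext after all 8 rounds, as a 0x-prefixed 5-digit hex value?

0xEB702

s_0 = plaintext = 0x7E7CC
s_1 = Round(s_0, k_0) = 0xD399E
s_2 = Round(s_1, k_1) = 0xCD8A3
s_3 = Round(s_2, k_2) = 0xD9287
s_4 = Round(s_3, k_3) = 0xE610E
s_5 = Round(s_4, k_4) = 0x49C48
s_6 = Round(s_5, k_5) = 0x5221D
s_7 = Round(s_6, k_6) = 0xEC409
s_8 = Round(s_7, k_7) = 0xEB702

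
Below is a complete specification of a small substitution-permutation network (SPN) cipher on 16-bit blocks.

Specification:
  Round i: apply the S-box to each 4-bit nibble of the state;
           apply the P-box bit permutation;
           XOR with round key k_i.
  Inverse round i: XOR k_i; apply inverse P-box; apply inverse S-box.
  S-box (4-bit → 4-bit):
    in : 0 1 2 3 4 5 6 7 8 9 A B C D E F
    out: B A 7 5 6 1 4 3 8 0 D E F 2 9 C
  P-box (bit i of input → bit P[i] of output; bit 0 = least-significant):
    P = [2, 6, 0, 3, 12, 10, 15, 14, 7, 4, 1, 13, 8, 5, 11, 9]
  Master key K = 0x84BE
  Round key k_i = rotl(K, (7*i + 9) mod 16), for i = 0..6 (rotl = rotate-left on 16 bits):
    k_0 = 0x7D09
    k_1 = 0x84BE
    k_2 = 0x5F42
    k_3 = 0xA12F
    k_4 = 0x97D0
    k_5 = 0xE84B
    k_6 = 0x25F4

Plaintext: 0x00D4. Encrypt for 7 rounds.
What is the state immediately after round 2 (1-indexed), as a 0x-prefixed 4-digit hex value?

0x6534

s_0 = plaintext = 0x00D4
s_1 = Round(s_0, k_0) = 0x5AF8
s_2 = Round(s_1, k_1) = 0x6534
s_3 = Round(s_2, k_2) = 0xC783
s_4 = Round(s_3, k_3) = 0xEA9A
s_5 = Round(s_4, k_4) = 0xB45F
s_6 = Round(s_5, k_5) = 0xF270
s_7 = Round(s_6, k_6) = 0x3B2A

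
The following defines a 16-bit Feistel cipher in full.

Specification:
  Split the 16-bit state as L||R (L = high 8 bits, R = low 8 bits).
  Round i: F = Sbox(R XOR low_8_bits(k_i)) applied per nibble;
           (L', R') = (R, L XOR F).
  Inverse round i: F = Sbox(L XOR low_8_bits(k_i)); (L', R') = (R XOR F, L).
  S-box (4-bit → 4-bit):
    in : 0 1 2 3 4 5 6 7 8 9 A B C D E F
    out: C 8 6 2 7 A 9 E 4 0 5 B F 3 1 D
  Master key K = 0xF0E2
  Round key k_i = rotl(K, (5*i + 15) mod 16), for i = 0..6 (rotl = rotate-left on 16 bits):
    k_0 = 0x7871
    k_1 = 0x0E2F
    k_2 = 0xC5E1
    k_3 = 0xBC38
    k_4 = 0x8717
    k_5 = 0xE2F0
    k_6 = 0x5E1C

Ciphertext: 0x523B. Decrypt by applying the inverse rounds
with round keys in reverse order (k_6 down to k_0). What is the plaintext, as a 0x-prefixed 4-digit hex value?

s_0 = ciphertext = 0x523B
s_1 = InvRound(s_0, k_6) = 0x4A52
s_2 = InvRound(s_1, k_5) = 0xE74A
s_3 = InvRound(s_2, k_4) = 0x96E7
s_4 = InvRound(s_3, k_3) = 0xB696
s_5 = InvRound(s_4, k_2) = 0x38B6
s_6 = InvRound(s_5, k_1) = 0x3838
s_7 = InvRound(s_6, k_0) = 0x4838

0x4838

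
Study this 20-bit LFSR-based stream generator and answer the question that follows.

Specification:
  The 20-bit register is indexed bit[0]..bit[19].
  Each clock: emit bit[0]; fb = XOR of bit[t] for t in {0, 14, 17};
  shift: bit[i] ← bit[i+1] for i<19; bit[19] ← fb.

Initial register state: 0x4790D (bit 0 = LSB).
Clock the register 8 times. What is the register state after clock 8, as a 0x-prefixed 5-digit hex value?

reg_0 = 0x4790D
clock 1: out=1, reg = 0x23C86
clock 2: out=0, reg = 0x91E43
clock 3: out=1, reg = 0xC8F21
clock 4: out=1, reg = 0xE4790
clock 5: out=0, reg = 0x723C8
clock 6: out=0, reg = 0xB91E4
clock 7: out=0, reg = 0xDC8F2
clock 8: out=0, reg = 0xEE479

0xEE479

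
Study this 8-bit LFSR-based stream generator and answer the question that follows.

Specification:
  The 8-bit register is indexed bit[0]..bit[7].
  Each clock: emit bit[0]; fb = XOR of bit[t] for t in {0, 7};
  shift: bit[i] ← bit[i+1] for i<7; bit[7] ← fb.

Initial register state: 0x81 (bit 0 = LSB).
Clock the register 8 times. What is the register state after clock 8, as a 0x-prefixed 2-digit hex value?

0x80

reg_0 = 0x81
clock 1: out=1, reg = 0x40
clock 2: out=0, reg = 0x20
clock 3: out=0, reg = 0x10
clock 4: out=0, reg = 0x08
clock 5: out=0, reg = 0x04
clock 6: out=0, reg = 0x02
clock 7: out=0, reg = 0x01
clock 8: out=1, reg = 0x80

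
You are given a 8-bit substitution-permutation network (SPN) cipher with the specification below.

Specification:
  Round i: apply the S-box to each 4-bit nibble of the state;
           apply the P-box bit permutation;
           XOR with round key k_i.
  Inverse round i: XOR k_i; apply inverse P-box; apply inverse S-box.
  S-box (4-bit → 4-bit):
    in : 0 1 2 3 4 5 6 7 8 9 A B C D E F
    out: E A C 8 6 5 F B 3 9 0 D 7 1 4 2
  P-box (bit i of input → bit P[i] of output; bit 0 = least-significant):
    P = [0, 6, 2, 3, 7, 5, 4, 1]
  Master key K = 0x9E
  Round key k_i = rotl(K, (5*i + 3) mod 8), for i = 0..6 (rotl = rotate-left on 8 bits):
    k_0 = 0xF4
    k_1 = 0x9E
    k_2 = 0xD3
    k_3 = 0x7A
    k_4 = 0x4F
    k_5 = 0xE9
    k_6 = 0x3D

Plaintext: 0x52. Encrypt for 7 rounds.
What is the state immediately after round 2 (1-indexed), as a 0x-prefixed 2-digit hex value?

s_0 = plaintext = 0x52
s_1 = Round(s_0, k_0) = 0x68
s_2 = Round(s_1, k_1) = 0x6D
s_3 = Round(s_2, k_2) = 0x60
s_4 = Round(s_3, k_3) = 0x84
s_5 = Round(s_4, k_4) = 0xAB
s_6 = Round(s_5, k_5) = 0xE4
s_7 = Round(s_6, k_6) = 0x69

0x6D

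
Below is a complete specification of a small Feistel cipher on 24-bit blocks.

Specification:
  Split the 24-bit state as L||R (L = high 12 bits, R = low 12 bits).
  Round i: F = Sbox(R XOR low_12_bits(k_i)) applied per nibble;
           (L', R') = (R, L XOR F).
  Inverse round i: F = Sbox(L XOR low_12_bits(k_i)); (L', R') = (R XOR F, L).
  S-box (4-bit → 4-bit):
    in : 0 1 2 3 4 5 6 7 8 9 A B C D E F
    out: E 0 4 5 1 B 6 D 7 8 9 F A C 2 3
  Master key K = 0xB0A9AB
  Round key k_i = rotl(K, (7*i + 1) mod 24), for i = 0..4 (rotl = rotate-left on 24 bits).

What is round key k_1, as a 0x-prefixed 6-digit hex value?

0xA9ABB0

K = 0xB0A9AB
k_0 = rotl(K, (7*0+1) mod 24) = rotl(K, 1) = 0x615357
k_1 = rotl(K, (7*1+1) mod 24) = rotl(K, 8) = 0xA9ABB0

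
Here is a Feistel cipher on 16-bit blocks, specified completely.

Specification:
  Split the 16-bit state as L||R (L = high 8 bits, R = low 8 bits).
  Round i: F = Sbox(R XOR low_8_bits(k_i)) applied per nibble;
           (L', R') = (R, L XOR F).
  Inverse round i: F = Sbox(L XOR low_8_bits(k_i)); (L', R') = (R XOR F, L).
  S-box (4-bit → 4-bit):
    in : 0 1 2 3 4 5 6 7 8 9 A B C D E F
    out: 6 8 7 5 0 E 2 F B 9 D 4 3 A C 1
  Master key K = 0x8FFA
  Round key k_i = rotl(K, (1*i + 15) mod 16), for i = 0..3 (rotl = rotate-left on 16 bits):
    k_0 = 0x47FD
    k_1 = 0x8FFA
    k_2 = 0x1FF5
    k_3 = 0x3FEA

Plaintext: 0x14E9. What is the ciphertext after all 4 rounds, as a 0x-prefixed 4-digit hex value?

s_0 = plaintext = 0x14E9
s_1 = Round(s_0, k_0) = 0xE994
s_2 = Round(s_1, k_1) = 0x94C5
s_3 = Round(s_2, k_2) = 0xC5C2
s_4 = Round(s_3, k_3) = 0xC2BE

0xC2BE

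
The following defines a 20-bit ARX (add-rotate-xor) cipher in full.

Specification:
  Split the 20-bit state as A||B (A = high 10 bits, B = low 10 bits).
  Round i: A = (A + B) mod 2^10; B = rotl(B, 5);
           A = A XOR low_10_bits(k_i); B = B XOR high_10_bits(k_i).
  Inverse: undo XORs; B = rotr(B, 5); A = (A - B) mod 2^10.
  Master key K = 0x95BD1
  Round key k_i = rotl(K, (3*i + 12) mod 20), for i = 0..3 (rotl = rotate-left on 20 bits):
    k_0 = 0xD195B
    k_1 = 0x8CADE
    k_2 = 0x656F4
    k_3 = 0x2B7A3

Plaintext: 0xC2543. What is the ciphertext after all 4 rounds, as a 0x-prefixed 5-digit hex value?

s_0 = plaintext = 0xC2543
s_1 = Round(s_0, k_0) = 0x45F2C
s_2 = Round(s_1, k_1) = 0xA77AB
s_3 = Round(s_2, k_2) = 0x2F0E8
s_4 = Round(s_3, k_3) = 0x81DAA

0x81DAA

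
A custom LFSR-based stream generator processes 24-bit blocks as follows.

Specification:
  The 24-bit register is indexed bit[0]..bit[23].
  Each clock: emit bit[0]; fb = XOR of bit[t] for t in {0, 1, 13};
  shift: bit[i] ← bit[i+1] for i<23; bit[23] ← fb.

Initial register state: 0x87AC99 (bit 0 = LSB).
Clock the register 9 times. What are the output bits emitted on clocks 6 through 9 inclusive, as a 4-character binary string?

0010

reg_0 = 0x87AC99
clock 1: out=1, reg = 0x43D64C
clock 2: out=0, reg = 0x21EB26
clock 3: out=0, reg = 0x10F593
clock 4: out=1, reg = 0x887AC9
clock 5: out=1, reg = 0x443D64
clock 6: out=0, reg = 0xA21EB2
clock 7: out=0, reg = 0xD10F59
clock 8: out=1, reg = 0xE887AC
clock 9: out=0, reg = 0x7443D6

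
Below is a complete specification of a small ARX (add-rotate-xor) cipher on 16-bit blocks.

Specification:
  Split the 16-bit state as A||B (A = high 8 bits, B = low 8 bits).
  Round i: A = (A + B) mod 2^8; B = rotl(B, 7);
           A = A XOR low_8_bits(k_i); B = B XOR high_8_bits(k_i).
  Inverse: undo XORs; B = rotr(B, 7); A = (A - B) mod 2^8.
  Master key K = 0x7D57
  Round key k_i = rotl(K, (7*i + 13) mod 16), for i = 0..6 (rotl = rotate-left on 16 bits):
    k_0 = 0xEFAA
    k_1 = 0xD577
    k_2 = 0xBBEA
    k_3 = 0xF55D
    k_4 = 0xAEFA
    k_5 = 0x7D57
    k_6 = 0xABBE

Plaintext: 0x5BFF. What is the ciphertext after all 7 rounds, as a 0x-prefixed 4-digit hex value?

0xB255

s_0 = plaintext = 0x5BFF
s_1 = Round(s_0, k_0) = 0xF010
s_2 = Round(s_1, k_1) = 0x77DD
s_3 = Round(s_2, k_2) = 0xBE55
s_4 = Round(s_3, k_3) = 0x4E5F
s_5 = Round(s_4, k_4) = 0x5701
s_6 = Round(s_5, k_5) = 0x0FFD
s_7 = Round(s_6, k_6) = 0xB255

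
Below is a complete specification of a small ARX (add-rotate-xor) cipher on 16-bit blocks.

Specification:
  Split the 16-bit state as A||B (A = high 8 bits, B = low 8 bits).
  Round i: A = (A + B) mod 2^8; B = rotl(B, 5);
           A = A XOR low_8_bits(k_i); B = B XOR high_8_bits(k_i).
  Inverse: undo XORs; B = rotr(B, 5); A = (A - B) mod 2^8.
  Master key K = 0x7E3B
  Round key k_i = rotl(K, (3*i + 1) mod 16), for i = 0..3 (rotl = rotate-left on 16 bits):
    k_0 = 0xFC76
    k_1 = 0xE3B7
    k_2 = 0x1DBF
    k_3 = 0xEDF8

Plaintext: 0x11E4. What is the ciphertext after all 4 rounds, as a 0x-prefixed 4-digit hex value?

0x24F1

s_0 = plaintext = 0x11E4
s_1 = Round(s_0, k_0) = 0x8360
s_2 = Round(s_1, k_1) = 0x54EF
s_3 = Round(s_2, k_2) = 0xFCE0
s_4 = Round(s_3, k_3) = 0x24F1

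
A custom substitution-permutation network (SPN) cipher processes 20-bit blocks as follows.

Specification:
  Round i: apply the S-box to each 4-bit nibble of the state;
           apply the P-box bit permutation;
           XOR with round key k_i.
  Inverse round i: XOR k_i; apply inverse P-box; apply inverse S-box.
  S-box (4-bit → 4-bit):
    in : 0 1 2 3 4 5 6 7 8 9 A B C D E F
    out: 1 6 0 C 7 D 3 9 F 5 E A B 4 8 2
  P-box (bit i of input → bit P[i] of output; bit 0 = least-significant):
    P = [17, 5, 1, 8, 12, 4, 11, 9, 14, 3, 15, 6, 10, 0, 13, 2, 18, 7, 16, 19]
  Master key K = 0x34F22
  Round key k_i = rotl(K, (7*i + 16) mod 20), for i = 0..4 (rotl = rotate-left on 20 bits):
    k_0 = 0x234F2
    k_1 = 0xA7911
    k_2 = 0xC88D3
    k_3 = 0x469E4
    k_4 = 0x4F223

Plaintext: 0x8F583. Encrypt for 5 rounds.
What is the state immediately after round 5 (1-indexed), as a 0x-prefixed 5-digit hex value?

0xE95FD

s_0 = plaintext = 0x8F583
s_1 = Round(s_0, k_0) = 0xFEF21
s_2 = Round(s_1, k_1) = 0xA79BF
s_3 = Round(s_2, k_2) = 0x54E67
s_4 = Round(s_3, k_3) = 0xB5CB5
s_5 = Round(s_4, k_4) = 0xE95FD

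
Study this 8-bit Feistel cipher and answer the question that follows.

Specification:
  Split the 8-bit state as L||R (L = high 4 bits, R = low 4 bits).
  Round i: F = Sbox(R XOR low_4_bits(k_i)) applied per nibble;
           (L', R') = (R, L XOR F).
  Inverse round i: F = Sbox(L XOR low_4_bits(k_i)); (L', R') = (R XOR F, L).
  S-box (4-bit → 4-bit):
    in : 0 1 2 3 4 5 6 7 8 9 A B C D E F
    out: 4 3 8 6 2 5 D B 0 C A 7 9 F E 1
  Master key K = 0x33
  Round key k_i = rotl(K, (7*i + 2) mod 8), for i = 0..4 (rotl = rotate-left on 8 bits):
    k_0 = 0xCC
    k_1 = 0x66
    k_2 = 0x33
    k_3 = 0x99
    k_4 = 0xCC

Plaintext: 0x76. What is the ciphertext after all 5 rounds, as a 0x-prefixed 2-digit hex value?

s_0 = plaintext = 0x76
s_1 = Round(s_0, k_0) = 0x6D
s_2 = Round(s_1, k_1) = 0xD1
s_3 = Round(s_2, k_2) = 0x15
s_4 = Round(s_3, k_3) = 0x58
s_5 = Round(s_4, k_4) = 0x87

0x87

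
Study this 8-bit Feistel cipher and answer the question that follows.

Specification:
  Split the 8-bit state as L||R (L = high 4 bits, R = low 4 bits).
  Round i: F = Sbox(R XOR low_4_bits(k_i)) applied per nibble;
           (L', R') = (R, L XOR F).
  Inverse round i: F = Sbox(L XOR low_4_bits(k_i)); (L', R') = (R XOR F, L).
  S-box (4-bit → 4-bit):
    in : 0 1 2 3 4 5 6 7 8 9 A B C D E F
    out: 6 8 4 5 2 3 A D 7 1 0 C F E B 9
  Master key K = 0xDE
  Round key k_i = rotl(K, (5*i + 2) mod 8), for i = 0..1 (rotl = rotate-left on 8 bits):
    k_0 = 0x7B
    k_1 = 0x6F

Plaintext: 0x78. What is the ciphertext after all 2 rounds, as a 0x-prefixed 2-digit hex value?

s_0 = plaintext = 0x78
s_1 = Round(s_0, k_0) = 0x82
s_2 = Round(s_1, k_1) = 0x26

0x26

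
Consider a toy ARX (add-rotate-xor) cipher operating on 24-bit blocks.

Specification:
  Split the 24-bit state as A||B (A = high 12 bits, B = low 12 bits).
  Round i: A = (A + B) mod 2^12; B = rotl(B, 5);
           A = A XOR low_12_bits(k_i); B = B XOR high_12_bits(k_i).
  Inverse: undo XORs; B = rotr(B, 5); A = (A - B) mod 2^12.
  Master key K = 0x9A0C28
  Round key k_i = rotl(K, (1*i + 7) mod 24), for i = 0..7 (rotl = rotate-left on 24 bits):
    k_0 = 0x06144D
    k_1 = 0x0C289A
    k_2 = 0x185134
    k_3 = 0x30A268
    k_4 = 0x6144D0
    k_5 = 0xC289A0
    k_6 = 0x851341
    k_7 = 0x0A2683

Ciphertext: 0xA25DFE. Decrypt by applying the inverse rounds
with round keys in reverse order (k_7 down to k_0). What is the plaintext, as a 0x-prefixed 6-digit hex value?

s_0 = ciphertext = 0xA25DFE
s_1 = InvRound(s_0, k_7) = 0xE3CE6A
s_2 = InvRound(s_1, k_6) = 0xFCCDB1
s_3 = InvRound(s_2, k_5) = 0x9E0C8C
s_4 = InvRound(s_3, k_4) = 0x0DCC54
s_5 = InvRound(s_4, k_3) = 0x33AF7A
s_6 = InvRound(s_5, k_2) = 0x217FF7
s_7 = InvRound(s_6, k_1) = 0xF94AF9
s_8 = InvRound(s_7, k_0) = 0xF85C54

0xF85C54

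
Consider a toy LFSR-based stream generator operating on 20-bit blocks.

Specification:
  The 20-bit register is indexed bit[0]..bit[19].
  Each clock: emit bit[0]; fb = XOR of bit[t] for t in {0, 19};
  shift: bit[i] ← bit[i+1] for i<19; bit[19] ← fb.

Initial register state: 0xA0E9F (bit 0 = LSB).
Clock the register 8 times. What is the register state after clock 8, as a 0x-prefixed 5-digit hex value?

reg_0 = 0xA0E9F
clock 1: out=1, reg = 0x5074F
clock 2: out=1, reg = 0xA83A7
clock 3: out=1, reg = 0x541D3
clock 4: out=1, reg = 0xAA0E9
clock 5: out=1, reg = 0x55074
clock 6: out=0, reg = 0x2A83A
clock 7: out=0, reg = 0x1541D
clock 8: out=1, reg = 0x8AA0E

0x8AA0E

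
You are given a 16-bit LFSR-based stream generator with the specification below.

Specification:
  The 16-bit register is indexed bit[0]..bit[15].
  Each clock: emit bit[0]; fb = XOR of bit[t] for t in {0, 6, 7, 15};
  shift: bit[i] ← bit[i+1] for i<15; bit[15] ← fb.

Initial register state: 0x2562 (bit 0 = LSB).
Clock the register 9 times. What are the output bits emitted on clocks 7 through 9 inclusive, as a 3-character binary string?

reg_0 = 0x2562
clock 1: out=0, reg = 0x92B1
clock 2: out=1, reg = 0xC958
clock 3: out=0, reg = 0x64AC
clock 4: out=0, reg = 0xB256
clock 5: out=0, reg = 0x592B
clock 6: out=1, reg = 0xAC95
clock 7: out=1, reg = 0xD64A
clock 8: out=0, reg = 0x6B25
clock 9: out=1, reg = 0xB592

101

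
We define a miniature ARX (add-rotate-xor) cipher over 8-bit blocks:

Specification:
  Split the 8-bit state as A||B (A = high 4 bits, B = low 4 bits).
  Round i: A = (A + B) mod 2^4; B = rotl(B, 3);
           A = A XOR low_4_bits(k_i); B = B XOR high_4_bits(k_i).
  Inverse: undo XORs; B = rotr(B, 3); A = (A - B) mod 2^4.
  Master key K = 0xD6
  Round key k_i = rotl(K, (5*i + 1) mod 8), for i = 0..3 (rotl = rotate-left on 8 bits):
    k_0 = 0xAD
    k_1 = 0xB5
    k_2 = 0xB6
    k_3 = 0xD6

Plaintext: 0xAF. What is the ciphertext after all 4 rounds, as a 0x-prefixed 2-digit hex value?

0x84

s_0 = plaintext = 0xAF
s_1 = Round(s_0, k_0) = 0x45
s_2 = Round(s_1, k_1) = 0xC1
s_3 = Round(s_2, k_2) = 0xB3
s_4 = Round(s_3, k_3) = 0x84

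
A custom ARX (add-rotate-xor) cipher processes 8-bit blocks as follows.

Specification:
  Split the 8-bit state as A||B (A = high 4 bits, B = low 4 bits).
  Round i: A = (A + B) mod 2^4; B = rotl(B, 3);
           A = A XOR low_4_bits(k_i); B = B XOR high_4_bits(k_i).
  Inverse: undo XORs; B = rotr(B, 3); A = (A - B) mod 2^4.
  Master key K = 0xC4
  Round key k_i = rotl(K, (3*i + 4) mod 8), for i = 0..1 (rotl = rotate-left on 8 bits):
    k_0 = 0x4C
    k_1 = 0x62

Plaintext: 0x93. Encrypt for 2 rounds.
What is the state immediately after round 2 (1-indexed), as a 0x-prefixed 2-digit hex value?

s_0 = plaintext = 0x93
s_1 = Round(s_0, k_0) = 0x0D
s_2 = Round(s_1, k_1) = 0xF8

0xF8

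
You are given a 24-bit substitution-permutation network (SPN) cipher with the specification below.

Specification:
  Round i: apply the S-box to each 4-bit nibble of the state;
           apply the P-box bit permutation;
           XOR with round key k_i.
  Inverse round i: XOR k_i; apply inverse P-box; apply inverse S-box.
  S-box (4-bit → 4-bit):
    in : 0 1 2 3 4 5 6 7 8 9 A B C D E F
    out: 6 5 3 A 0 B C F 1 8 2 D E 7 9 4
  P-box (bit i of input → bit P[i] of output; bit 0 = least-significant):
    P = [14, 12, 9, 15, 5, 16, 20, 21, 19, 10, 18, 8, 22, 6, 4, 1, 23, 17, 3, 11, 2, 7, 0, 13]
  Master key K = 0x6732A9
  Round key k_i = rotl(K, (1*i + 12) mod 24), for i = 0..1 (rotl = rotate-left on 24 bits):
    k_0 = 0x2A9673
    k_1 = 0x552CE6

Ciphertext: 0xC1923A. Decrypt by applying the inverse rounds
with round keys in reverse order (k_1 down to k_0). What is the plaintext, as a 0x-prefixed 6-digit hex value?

s_0 = ciphertext = 0xC1923A
s_1 = InvRound(s_0, k_1) = 0x5B00FC
s_2 = InvRound(s_1, k_0) = 0xDFEACC

0xDFEACC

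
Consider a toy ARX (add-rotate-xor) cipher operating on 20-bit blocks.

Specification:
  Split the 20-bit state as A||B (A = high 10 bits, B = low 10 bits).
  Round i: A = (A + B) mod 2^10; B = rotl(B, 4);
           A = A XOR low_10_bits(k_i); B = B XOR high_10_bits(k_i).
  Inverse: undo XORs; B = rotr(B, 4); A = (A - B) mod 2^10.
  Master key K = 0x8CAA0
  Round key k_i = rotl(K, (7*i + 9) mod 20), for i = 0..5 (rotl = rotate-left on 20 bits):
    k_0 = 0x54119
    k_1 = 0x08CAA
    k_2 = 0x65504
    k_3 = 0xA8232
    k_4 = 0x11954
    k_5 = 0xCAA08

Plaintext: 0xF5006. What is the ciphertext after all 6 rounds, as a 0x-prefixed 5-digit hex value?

0xA2044

s_0 = plaintext = 0xF5006
s_1 = Round(s_0, k_0) = 0xB0D30
s_2 = Round(s_1, k_1) = 0xD6727
s_3 = Round(s_2, k_2) = 0xE13E9
s_4 = Round(s_3, k_3) = 0x57C3F
s_5 = Round(s_4, k_4) = 0x32BB6
s_6 = Round(s_5, k_5) = 0xA2044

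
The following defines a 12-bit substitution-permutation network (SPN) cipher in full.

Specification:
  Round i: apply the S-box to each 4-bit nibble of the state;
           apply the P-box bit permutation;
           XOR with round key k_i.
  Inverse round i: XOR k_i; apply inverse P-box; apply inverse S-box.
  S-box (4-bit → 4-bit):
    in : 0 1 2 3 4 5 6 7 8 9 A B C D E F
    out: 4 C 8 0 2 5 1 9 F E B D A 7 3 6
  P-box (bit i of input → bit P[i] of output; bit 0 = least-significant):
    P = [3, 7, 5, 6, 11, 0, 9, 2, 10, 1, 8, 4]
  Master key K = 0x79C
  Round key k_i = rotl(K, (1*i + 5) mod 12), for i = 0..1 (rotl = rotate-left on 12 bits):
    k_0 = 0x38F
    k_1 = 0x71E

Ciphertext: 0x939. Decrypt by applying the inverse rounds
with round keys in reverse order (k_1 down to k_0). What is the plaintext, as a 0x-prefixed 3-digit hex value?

s_0 = ciphertext = 0x939
s_1 = InvRound(s_0, k_1) = 0xE80
s_2 = InvRound(s_1, k_0) = 0xDA6

0xDA6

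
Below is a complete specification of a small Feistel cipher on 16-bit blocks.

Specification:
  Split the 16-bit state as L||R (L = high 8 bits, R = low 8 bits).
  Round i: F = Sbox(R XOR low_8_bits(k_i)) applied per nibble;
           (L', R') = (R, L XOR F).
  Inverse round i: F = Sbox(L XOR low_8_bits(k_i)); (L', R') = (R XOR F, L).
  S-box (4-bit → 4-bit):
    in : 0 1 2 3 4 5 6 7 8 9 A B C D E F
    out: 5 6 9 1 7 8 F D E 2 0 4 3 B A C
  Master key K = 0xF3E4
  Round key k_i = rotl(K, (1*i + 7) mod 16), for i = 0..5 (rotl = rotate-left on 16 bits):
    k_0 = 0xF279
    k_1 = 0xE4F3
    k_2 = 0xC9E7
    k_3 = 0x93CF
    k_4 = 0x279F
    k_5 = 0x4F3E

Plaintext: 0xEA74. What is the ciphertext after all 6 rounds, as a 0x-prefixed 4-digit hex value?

s_0 = plaintext = 0xEA74
s_1 = Round(s_0, k_0) = 0x74B1
s_2 = Round(s_1, k_1) = 0xB10D
s_3 = Round(s_2, k_2) = 0x0D11
s_4 = Round(s_3, k_3) = 0x11B7
s_5 = Round(s_4, k_4) = 0xB78F
s_6 = Round(s_5, k_5) = 0x8FF1

0x8FF1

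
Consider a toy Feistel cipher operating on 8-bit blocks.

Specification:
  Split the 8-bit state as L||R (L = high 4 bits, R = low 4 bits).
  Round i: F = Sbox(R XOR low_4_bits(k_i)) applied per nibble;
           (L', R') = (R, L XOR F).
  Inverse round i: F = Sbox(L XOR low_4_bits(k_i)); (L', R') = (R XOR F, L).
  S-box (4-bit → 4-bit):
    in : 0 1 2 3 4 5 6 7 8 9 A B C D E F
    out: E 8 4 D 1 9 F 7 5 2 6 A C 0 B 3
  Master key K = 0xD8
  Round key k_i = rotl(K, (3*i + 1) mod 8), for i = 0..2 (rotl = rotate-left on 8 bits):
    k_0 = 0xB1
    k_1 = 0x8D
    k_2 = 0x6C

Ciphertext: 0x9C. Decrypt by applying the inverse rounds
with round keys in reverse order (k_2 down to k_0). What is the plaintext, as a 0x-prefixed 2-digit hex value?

0x5C

s_0 = ciphertext = 0x9C
s_1 = InvRound(s_0, k_2) = 0x59
s_2 = InvRound(s_1, k_1) = 0xC5
s_3 = InvRound(s_2, k_0) = 0x5C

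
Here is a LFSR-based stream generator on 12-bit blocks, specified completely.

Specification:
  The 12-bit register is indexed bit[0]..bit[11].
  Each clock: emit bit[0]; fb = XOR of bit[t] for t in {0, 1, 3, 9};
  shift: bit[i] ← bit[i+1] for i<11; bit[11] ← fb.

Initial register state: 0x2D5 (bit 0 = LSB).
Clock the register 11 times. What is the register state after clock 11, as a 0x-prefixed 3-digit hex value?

0xB88

reg_0 = 0x2D5
clock 1: out=1, reg = 0x16A
clock 2: out=0, reg = 0x0B5
clock 3: out=1, reg = 0x85A
clock 4: out=0, reg = 0x42D
clock 5: out=1, reg = 0x216
clock 6: out=0, reg = 0x10B
clock 7: out=1, reg = 0x885
clock 8: out=1, reg = 0xC42
clock 9: out=0, reg = 0xE21
clock 10: out=1, reg = 0x710
clock 11: out=0, reg = 0xB88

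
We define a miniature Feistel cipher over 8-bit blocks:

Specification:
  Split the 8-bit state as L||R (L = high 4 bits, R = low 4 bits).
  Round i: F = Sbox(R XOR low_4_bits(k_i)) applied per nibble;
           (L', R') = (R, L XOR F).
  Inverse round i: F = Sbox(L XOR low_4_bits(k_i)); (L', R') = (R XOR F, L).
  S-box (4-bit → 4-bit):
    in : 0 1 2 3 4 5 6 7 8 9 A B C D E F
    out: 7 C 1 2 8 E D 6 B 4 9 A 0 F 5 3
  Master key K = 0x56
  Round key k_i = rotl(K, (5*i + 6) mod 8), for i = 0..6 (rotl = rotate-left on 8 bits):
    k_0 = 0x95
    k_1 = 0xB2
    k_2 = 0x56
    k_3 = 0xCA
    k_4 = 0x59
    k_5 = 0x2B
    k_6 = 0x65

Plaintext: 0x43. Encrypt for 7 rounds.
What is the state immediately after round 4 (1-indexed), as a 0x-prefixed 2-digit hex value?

s_0 = plaintext = 0x43
s_1 = Round(s_0, k_0) = 0x39
s_2 = Round(s_1, k_1) = 0x99
s_3 = Round(s_2, k_2) = 0x9A
s_4 = Round(s_3, k_3) = 0xAE
s_5 = Round(s_4, k_4) = 0xEC
s_6 = Round(s_5, k_5) = 0xC8
s_7 = Round(s_6, k_6) = 0x83

0xAE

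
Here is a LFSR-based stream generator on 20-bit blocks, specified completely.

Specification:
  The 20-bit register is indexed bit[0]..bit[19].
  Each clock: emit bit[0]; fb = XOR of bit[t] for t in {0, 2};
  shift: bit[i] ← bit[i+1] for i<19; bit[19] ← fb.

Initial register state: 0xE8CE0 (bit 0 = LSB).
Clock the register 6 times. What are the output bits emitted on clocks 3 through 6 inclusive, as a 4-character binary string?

reg_0 = 0xE8CE0
clock 1: out=0, reg = 0x74670
clock 2: out=0, reg = 0x3A338
clock 3: out=0, reg = 0x1D19C
clock 4: out=0, reg = 0x8E8CE
clock 5: out=0, reg = 0xC7467
clock 6: out=1, reg = 0x63A33

0001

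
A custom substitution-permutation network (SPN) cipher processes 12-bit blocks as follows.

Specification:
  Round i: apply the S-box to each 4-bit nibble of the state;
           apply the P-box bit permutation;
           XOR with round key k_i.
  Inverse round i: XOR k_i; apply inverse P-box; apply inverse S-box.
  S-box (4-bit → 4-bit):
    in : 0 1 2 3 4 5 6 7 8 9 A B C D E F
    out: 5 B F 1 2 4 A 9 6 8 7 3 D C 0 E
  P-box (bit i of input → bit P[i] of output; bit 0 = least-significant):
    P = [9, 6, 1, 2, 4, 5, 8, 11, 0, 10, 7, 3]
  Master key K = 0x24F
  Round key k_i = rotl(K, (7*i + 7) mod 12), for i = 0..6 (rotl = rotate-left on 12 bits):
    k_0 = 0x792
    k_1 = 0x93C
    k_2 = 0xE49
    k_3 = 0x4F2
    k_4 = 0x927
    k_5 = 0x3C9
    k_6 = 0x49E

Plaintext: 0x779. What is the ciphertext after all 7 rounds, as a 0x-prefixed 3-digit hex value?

s_0 = plaintext = 0x779
s_1 = Round(s_0, k_0) = 0xF8F
s_2 = Round(s_1, k_1) = 0xCD2
s_3 = Round(s_2, k_2) = 0x586
s_4 = Round(s_3, k_3) = 0x516
s_5 = Round(s_4, k_4) = 0x1D3
s_6 = Round(s_5, k_5) = 0xCC0
s_7 = Round(s_6, k_6) = 0xF05

0xF05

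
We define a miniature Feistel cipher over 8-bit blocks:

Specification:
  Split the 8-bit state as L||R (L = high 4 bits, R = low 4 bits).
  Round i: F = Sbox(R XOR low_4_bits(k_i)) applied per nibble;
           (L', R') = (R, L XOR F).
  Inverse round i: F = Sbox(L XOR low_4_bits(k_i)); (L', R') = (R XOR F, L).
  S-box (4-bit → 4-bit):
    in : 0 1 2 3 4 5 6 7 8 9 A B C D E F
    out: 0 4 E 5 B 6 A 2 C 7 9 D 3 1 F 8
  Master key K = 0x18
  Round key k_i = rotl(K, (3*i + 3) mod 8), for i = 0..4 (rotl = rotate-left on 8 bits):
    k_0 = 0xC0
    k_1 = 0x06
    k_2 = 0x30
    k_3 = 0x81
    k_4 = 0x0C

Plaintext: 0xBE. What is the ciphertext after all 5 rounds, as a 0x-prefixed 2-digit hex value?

0x6D

s_0 = plaintext = 0xBE
s_1 = Round(s_0, k_0) = 0xE4
s_2 = Round(s_1, k_1) = 0x40
s_3 = Round(s_2, k_2) = 0x04
s_4 = Round(s_3, k_3) = 0x46
s_5 = Round(s_4, k_4) = 0x6D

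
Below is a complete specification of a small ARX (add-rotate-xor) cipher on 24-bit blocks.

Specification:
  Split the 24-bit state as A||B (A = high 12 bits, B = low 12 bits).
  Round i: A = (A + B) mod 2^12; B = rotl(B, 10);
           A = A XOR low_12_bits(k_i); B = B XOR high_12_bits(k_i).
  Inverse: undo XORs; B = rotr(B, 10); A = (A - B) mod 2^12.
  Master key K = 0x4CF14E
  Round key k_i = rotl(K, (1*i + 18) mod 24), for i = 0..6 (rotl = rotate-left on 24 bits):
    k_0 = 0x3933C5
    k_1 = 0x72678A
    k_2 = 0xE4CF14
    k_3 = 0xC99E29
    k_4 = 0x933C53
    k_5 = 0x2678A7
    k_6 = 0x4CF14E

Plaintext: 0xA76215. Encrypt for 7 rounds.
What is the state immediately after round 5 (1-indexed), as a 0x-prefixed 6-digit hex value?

s_0 = plaintext = 0xA76215
s_1 = Round(s_0, k_0) = 0xF4E716
s_2 = Round(s_1, k_1) = 0x1EEEE3
s_3 = Round(s_2, k_2) = 0xFC51F4
s_4 = Round(s_3, k_3) = 0xF90CE4
s_5 = Round(s_4, k_4) = 0x027A0A
s_6 = Round(s_5, k_5) = 0x2968E5
s_7 = Round(s_6, k_6) = 0xA352F6

0x027A0A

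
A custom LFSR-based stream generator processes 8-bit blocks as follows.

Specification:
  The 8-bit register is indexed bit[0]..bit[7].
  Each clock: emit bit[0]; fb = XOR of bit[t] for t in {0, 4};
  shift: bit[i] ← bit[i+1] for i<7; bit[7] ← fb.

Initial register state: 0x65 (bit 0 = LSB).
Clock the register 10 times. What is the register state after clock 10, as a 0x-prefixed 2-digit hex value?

reg_0 = 0x65
clock 1: out=1, reg = 0xB2
clock 2: out=0, reg = 0xD9
clock 3: out=1, reg = 0x6C
clock 4: out=0, reg = 0x36
clock 5: out=0, reg = 0x9B
clock 6: out=1, reg = 0x4D
clock 7: out=1, reg = 0xA6
clock 8: out=0, reg = 0x53
clock 9: out=1, reg = 0x29
clock 10: out=1, reg = 0x94

0x94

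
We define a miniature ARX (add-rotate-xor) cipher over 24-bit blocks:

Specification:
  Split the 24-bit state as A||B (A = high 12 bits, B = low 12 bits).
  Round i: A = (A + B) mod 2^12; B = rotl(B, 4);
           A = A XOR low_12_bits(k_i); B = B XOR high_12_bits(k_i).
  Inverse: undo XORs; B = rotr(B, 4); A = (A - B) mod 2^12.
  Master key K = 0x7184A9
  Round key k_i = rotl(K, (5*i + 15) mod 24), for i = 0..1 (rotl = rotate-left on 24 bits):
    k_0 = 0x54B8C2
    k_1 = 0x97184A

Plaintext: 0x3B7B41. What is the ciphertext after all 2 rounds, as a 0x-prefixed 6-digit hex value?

0xFC0C70

s_0 = plaintext = 0x3B7B41
s_1 = Round(s_0, k_0) = 0x63A150
s_2 = Round(s_1, k_1) = 0xFC0C70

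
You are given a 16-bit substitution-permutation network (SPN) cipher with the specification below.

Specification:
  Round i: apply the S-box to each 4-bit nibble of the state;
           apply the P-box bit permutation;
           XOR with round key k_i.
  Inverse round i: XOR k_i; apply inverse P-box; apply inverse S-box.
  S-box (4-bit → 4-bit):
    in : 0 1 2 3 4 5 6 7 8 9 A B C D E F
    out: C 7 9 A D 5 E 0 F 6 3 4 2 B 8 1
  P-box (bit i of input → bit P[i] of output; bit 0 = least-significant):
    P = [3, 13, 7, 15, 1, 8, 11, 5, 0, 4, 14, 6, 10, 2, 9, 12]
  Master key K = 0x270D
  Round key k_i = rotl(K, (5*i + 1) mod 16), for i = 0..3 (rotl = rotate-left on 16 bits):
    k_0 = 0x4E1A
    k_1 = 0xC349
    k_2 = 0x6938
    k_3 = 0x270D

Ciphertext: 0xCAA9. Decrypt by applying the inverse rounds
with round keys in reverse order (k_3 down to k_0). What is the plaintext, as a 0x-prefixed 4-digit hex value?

s_0 = ciphertext = 0xCAA9
s_1 = InvRound(s_0, k_3) = 0xAB66
s_2 = InvRound(s_1, k_2) = 0x96F2
s_3 = InvRound(s_2, k_1) = 0x21D5
s_4 = InvRound(s_3, k_0) = 0x1411

0x1411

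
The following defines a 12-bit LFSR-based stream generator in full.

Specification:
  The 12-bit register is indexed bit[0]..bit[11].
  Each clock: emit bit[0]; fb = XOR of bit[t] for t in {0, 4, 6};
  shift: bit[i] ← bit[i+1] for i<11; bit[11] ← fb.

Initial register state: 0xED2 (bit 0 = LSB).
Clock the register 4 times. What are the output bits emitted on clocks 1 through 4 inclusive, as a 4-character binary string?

reg_0 = 0xED2
clock 1: out=0, reg = 0x769
clock 2: out=1, reg = 0x3B4
clock 3: out=0, reg = 0x9DA
clock 4: out=0, reg = 0x4ED

0100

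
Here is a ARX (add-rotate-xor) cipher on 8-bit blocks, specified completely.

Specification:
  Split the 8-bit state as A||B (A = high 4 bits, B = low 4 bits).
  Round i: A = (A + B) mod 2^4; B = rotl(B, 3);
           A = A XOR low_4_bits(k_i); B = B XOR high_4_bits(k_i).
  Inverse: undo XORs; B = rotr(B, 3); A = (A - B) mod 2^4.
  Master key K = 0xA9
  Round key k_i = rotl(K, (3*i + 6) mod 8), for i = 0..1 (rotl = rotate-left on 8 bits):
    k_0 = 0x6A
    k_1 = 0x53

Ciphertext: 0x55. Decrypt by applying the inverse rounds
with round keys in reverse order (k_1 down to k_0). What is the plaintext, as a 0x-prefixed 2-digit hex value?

0x0C

s_0 = ciphertext = 0x55
s_1 = InvRound(s_0, k_1) = 0x60
s_2 = InvRound(s_1, k_0) = 0x0C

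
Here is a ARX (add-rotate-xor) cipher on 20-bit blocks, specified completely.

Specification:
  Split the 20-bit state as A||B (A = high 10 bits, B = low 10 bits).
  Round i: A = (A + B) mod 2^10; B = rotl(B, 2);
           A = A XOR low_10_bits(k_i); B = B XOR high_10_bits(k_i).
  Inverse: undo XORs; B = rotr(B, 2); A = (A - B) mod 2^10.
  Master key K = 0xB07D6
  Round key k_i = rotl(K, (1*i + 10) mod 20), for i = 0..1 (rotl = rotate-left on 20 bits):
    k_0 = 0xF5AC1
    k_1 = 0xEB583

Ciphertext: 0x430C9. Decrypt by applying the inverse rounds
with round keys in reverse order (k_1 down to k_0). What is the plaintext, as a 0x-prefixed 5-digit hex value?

0x6D3C3

s_0 = ciphertext = 0x430C9
s_1 = InvRound(s_0, k_1) = 0xED8D9
s_2 = InvRound(s_1, k_0) = 0x6D3C3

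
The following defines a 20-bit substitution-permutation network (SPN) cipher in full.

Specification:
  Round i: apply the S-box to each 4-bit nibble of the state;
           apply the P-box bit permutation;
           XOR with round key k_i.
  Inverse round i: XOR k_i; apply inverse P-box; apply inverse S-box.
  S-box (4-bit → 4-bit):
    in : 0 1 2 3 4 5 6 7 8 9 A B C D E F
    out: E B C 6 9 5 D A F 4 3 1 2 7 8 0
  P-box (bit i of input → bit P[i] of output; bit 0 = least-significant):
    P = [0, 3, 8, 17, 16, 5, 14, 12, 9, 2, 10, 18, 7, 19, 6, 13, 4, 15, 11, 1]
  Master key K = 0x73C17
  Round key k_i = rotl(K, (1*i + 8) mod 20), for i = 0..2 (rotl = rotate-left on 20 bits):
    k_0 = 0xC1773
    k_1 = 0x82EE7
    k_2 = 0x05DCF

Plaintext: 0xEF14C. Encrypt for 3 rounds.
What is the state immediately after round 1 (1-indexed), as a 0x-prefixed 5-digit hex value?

s_0 = plaintext = 0xEF14C
s_1 = Round(s_0, k_0) = 0x9057D
s_2 = Round(s_1, k_1) = 0x0118E
s_3 = Round(s_2, k_2) = 0xFA769

0x9057D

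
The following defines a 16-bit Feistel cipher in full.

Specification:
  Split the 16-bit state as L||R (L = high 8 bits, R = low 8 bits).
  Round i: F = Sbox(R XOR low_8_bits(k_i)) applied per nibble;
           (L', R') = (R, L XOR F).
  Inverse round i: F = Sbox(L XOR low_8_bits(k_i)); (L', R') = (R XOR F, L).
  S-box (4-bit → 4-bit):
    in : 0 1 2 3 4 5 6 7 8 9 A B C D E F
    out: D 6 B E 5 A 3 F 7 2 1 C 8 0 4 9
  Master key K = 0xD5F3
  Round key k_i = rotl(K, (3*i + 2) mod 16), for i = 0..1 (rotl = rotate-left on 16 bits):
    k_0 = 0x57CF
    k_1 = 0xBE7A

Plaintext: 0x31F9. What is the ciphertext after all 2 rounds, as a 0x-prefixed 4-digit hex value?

s_0 = plaintext = 0x31F9
s_1 = Round(s_0, k_0) = 0xF9D2
s_2 = Round(s_1, k_1) = 0xD2EE

0xD2EE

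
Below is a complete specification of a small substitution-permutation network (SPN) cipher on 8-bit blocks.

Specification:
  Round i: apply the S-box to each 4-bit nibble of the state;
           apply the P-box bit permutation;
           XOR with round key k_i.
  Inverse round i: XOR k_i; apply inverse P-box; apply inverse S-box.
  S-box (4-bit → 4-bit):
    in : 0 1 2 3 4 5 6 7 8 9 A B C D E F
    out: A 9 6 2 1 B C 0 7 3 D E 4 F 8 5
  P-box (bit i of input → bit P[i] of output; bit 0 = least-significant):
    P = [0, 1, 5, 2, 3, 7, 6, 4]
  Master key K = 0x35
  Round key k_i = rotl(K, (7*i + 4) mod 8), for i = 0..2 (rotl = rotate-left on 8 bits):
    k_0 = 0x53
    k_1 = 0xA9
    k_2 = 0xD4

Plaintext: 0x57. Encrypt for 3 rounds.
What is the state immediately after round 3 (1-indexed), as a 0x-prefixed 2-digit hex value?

0xB5

s_0 = plaintext = 0x57
s_1 = Round(s_0, k_0) = 0xCB
s_2 = Round(s_1, k_1) = 0xCF
s_3 = Round(s_2, k_2) = 0xB5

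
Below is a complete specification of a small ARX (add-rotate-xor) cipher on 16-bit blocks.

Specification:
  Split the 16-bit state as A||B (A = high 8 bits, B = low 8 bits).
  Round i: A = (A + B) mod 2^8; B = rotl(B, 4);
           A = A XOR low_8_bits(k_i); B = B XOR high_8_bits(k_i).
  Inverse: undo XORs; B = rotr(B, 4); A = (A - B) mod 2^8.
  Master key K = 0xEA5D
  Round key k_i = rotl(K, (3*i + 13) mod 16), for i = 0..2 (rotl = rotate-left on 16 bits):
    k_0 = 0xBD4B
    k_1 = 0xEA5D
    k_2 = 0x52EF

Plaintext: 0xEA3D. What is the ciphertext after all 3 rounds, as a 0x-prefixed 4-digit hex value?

s_0 = plaintext = 0xEA3D
s_1 = Round(s_0, k_0) = 0x6C6E
s_2 = Round(s_1, k_1) = 0x870C
s_3 = Round(s_2, k_2) = 0x7C92

0x7C92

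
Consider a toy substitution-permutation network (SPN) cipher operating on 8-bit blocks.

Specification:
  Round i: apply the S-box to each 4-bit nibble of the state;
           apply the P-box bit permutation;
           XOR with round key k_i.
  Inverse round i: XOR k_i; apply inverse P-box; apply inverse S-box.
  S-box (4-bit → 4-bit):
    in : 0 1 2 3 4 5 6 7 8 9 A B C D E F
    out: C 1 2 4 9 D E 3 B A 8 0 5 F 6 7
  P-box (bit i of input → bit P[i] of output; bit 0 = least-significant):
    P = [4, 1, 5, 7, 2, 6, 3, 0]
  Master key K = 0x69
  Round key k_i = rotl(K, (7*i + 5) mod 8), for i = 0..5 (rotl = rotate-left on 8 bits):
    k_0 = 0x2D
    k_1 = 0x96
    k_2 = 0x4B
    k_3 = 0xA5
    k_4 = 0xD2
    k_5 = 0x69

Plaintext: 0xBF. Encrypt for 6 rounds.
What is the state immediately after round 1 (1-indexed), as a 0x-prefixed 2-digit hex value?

s_0 = plaintext = 0xBF
s_1 = Round(s_0, k_0) = 0x1F
s_2 = Round(s_1, k_1) = 0xA0
s_3 = Round(s_2, k_2) = 0xEA
s_4 = Round(s_3, k_3) = 0x6D
s_5 = Round(s_4, k_4) = 0x29
s_6 = Round(s_5, k_5) = 0xAB

0x1F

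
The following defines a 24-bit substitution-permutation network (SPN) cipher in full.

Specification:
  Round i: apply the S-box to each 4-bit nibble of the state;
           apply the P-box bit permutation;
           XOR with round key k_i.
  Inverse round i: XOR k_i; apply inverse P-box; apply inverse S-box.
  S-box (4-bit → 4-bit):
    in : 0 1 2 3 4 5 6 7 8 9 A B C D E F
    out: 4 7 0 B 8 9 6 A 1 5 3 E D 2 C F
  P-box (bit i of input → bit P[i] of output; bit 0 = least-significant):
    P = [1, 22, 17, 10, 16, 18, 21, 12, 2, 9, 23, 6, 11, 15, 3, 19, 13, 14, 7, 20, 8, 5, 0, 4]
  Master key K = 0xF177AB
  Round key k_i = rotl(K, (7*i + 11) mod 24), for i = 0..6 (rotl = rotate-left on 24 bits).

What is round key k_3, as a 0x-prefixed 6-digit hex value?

0x77ABF1

K = 0xF177AB
k_0 = rotl(K, (7*0+11) mod 24) = rotl(K, 11) = 0xBD5F8B
k_1 = rotl(K, (7*1+11) mod 24) = rotl(K, 18) = 0xAFC5DE
k_2 = rotl(K, (7*2+11) mod 24) = rotl(K, 1) = 0xE2EF57
k_3 = rotl(K, (7*3+11) mod 24) = rotl(K, 8) = 0x77ABF1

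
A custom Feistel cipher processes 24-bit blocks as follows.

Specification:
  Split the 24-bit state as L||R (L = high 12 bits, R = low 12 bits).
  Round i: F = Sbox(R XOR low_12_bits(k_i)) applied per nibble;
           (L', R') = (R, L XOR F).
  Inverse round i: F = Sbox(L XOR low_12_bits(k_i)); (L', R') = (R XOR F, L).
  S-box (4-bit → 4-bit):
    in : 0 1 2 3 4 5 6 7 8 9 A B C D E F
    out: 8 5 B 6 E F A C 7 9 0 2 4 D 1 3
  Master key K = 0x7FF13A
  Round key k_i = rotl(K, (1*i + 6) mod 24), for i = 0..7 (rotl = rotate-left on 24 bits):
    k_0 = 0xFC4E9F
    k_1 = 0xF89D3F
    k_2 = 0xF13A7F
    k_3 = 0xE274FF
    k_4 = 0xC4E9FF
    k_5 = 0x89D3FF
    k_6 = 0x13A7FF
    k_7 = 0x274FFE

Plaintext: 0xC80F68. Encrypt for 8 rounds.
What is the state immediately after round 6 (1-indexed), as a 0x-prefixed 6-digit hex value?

0x92B2DA

s_0 = plaintext = 0xC80F68
s_1 = Round(s_0, k_0) = 0xF689BC
s_2 = Round(s_1, k_1) = 0x9BC11E
s_3 = Round(s_2, k_2) = 0x11EB19
s_4 = Round(s_3, k_3) = 0xB19204
s_5 = Round(s_4, k_4) = 0x20492B
s_6 = Round(s_5, k_5) = 0x92B2DA
s_7 = Round(s_6, k_6) = 0x2DA694
s_8 = Round(s_7, k_7) = 0x694B7A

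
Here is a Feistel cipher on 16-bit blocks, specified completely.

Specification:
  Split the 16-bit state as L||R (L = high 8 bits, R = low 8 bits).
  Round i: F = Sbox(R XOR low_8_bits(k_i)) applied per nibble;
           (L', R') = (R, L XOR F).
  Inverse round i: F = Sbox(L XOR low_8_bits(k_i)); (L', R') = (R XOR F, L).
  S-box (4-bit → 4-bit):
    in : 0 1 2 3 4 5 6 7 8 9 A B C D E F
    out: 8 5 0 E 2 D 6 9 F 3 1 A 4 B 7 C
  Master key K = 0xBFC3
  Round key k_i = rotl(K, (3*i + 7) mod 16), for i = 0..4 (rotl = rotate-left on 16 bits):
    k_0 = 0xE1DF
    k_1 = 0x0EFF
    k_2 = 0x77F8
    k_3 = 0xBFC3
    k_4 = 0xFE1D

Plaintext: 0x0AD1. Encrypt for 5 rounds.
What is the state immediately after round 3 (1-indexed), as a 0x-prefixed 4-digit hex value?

s_0 = plaintext = 0x0AD1
s_1 = Round(s_0, k_0) = 0xD18D
s_2 = Round(s_1, k_1) = 0x8D41
s_3 = Round(s_2, k_2) = 0x412E
s_4 = Round(s_3, k_3) = 0x2E3A
s_5 = Round(s_4, k_4) = 0x3A27

0x412E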